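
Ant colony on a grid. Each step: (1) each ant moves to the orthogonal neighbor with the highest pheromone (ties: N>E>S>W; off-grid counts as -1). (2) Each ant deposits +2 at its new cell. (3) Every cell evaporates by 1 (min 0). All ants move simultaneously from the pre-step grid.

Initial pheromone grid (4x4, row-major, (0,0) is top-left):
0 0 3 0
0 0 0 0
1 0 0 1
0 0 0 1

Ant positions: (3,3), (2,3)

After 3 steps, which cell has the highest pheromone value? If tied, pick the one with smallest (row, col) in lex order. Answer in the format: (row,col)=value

Step 1: ant0:(3,3)->N->(2,3) | ant1:(2,3)->S->(3,3)
  grid max=2 at (0,2)
Step 2: ant0:(2,3)->S->(3,3) | ant1:(3,3)->N->(2,3)
  grid max=3 at (2,3)
Step 3: ant0:(3,3)->N->(2,3) | ant1:(2,3)->S->(3,3)
  grid max=4 at (2,3)
Final grid:
  0 0 0 0
  0 0 0 0
  0 0 0 4
  0 0 0 4
Max pheromone 4 at (2,3)

Answer: (2,3)=4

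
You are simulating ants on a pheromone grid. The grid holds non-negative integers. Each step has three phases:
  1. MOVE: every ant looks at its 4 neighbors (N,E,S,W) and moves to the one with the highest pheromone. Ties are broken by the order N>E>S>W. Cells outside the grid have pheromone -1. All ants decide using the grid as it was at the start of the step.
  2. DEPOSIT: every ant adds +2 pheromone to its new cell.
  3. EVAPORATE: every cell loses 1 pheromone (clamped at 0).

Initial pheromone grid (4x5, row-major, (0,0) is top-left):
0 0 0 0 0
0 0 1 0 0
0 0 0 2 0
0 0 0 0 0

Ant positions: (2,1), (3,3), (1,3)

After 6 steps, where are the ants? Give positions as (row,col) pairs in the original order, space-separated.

Step 1: ant0:(2,1)->N->(1,1) | ant1:(3,3)->N->(2,3) | ant2:(1,3)->S->(2,3)
  grid max=5 at (2,3)
Step 2: ant0:(1,1)->N->(0,1) | ant1:(2,3)->N->(1,3) | ant2:(2,3)->N->(1,3)
  grid max=4 at (2,3)
Step 3: ant0:(0,1)->E->(0,2) | ant1:(1,3)->S->(2,3) | ant2:(1,3)->S->(2,3)
  grid max=7 at (2,3)
Step 4: ant0:(0,2)->E->(0,3) | ant1:(2,3)->N->(1,3) | ant2:(2,3)->N->(1,3)
  grid max=6 at (2,3)
Step 5: ant0:(0,3)->S->(1,3) | ant1:(1,3)->S->(2,3) | ant2:(1,3)->S->(2,3)
  grid max=9 at (2,3)
Step 6: ant0:(1,3)->S->(2,3) | ant1:(2,3)->N->(1,3) | ant2:(2,3)->N->(1,3)
  grid max=10 at (2,3)

(2,3) (1,3) (1,3)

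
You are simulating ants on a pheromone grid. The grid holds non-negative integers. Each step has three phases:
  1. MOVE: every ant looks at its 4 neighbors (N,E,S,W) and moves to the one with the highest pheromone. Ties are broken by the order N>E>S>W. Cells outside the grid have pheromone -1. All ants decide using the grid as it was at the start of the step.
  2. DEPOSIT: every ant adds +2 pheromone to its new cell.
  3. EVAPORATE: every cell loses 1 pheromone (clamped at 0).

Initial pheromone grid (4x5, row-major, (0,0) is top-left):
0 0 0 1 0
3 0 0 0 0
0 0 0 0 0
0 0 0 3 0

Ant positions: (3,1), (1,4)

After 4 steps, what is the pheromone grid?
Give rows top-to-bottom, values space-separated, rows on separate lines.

After step 1: ants at (2,1),(0,4)
  0 0 0 0 1
  2 0 0 0 0
  0 1 0 0 0
  0 0 0 2 0
After step 2: ants at (1,1),(1,4)
  0 0 0 0 0
  1 1 0 0 1
  0 0 0 0 0
  0 0 0 1 0
After step 3: ants at (1,0),(0,4)
  0 0 0 0 1
  2 0 0 0 0
  0 0 0 0 0
  0 0 0 0 0
After step 4: ants at (0,0),(1,4)
  1 0 0 0 0
  1 0 0 0 1
  0 0 0 0 0
  0 0 0 0 0

1 0 0 0 0
1 0 0 0 1
0 0 0 0 0
0 0 0 0 0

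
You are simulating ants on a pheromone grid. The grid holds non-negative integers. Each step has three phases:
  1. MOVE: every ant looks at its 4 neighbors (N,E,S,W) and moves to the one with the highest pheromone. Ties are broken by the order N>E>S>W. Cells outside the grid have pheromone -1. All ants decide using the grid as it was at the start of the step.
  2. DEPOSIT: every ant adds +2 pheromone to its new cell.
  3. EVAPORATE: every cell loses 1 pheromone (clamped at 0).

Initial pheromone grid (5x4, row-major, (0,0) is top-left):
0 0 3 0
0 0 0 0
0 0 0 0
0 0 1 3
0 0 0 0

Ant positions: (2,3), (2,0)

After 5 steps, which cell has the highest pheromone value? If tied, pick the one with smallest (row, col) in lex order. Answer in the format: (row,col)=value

Answer: (3,3)=4

Derivation:
Step 1: ant0:(2,3)->S->(3,3) | ant1:(2,0)->N->(1,0)
  grid max=4 at (3,3)
Step 2: ant0:(3,3)->N->(2,3) | ant1:(1,0)->N->(0,0)
  grid max=3 at (3,3)
Step 3: ant0:(2,3)->S->(3,3) | ant1:(0,0)->E->(0,1)
  grid max=4 at (3,3)
Step 4: ant0:(3,3)->N->(2,3) | ant1:(0,1)->E->(0,2)
  grid max=3 at (3,3)
Step 5: ant0:(2,3)->S->(3,3) | ant1:(0,2)->E->(0,3)
  grid max=4 at (3,3)
Final grid:
  0 0 0 1
  0 0 0 0
  0 0 0 0
  0 0 0 4
  0 0 0 0
Max pheromone 4 at (3,3)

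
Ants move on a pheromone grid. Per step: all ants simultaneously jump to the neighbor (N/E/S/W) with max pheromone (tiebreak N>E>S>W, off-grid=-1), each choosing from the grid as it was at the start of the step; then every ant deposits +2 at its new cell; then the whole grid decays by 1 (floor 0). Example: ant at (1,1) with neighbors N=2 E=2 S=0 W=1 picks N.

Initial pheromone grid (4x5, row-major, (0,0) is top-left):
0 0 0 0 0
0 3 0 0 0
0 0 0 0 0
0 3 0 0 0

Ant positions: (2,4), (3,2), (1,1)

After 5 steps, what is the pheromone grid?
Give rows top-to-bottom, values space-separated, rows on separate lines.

After step 1: ants at (1,4),(3,1),(0,1)
  0 1 0 0 0
  0 2 0 0 1
  0 0 0 0 0
  0 4 0 0 0
After step 2: ants at (0,4),(2,1),(1,1)
  0 0 0 0 1
  0 3 0 0 0
  0 1 0 0 0
  0 3 0 0 0
After step 3: ants at (1,4),(1,1),(2,1)
  0 0 0 0 0
  0 4 0 0 1
  0 2 0 0 0
  0 2 0 0 0
After step 4: ants at (0,4),(2,1),(1,1)
  0 0 0 0 1
  0 5 0 0 0
  0 3 0 0 0
  0 1 0 0 0
After step 5: ants at (1,4),(1,1),(2,1)
  0 0 0 0 0
  0 6 0 0 1
  0 4 0 0 0
  0 0 0 0 0

0 0 0 0 0
0 6 0 0 1
0 4 0 0 0
0 0 0 0 0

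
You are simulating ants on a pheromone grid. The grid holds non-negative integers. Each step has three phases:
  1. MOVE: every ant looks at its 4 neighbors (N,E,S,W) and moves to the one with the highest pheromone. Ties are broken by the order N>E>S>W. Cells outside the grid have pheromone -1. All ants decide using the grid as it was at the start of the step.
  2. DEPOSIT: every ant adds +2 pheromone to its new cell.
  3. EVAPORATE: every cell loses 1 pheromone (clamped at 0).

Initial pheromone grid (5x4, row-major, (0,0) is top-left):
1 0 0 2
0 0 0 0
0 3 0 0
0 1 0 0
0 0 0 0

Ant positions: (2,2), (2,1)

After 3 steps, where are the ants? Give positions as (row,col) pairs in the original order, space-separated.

Step 1: ant0:(2,2)->W->(2,1) | ant1:(2,1)->S->(3,1)
  grid max=4 at (2,1)
Step 2: ant0:(2,1)->S->(3,1) | ant1:(3,1)->N->(2,1)
  grid max=5 at (2,1)
Step 3: ant0:(3,1)->N->(2,1) | ant1:(2,1)->S->(3,1)
  grid max=6 at (2,1)

(2,1) (3,1)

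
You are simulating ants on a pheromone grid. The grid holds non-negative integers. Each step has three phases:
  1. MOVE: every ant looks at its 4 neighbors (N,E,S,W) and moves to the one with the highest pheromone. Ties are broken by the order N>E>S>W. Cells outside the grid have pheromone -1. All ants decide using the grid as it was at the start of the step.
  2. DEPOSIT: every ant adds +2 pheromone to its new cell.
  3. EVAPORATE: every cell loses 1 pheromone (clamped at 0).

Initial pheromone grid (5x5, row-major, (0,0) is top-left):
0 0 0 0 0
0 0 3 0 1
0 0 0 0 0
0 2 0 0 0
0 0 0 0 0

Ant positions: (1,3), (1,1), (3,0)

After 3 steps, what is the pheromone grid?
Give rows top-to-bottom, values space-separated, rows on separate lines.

After step 1: ants at (1,2),(1,2),(3,1)
  0 0 0 0 0
  0 0 6 0 0
  0 0 0 0 0
  0 3 0 0 0
  0 0 0 0 0
After step 2: ants at (0,2),(0,2),(2,1)
  0 0 3 0 0
  0 0 5 0 0
  0 1 0 0 0
  0 2 0 0 0
  0 0 0 0 0
After step 3: ants at (1,2),(1,2),(3,1)
  0 0 2 0 0
  0 0 8 0 0
  0 0 0 0 0
  0 3 0 0 0
  0 0 0 0 0

0 0 2 0 0
0 0 8 0 0
0 0 0 0 0
0 3 0 0 0
0 0 0 0 0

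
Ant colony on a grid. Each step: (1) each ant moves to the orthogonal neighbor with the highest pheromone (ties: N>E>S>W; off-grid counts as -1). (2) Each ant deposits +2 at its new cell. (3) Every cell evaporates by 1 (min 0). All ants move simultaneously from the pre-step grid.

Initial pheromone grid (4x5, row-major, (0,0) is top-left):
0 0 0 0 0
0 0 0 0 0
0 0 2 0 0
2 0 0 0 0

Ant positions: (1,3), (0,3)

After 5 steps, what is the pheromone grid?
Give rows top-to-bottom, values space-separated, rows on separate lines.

After step 1: ants at (0,3),(0,4)
  0 0 0 1 1
  0 0 0 0 0
  0 0 1 0 0
  1 0 0 0 0
After step 2: ants at (0,4),(0,3)
  0 0 0 2 2
  0 0 0 0 0
  0 0 0 0 0
  0 0 0 0 0
After step 3: ants at (0,3),(0,4)
  0 0 0 3 3
  0 0 0 0 0
  0 0 0 0 0
  0 0 0 0 0
After step 4: ants at (0,4),(0,3)
  0 0 0 4 4
  0 0 0 0 0
  0 0 0 0 0
  0 0 0 0 0
After step 5: ants at (0,3),(0,4)
  0 0 0 5 5
  0 0 0 0 0
  0 0 0 0 0
  0 0 0 0 0

0 0 0 5 5
0 0 0 0 0
0 0 0 0 0
0 0 0 0 0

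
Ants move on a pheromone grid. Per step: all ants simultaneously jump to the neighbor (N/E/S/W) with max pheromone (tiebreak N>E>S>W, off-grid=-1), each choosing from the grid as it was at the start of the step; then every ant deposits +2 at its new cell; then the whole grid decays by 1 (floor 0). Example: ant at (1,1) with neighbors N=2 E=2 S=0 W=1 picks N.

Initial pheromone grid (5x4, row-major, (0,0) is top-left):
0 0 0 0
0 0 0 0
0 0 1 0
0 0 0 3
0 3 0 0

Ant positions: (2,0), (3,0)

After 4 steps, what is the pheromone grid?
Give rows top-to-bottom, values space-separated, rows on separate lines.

After step 1: ants at (1,0),(2,0)
  0 0 0 0
  1 0 0 0
  1 0 0 0
  0 0 0 2
  0 2 0 0
After step 2: ants at (2,0),(1,0)
  0 0 0 0
  2 0 0 0
  2 0 0 0
  0 0 0 1
  0 1 0 0
After step 3: ants at (1,0),(2,0)
  0 0 0 0
  3 0 0 0
  3 0 0 0
  0 0 0 0
  0 0 0 0
After step 4: ants at (2,0),(1,0)
  0 0 0 0
  4 0 0 0
  4 0 0 0
  0 0 0 0
  0 0 0 0

0 0 0 0
4 0 0 0
4 0 0 0
0 0 0 0
0 0 0 0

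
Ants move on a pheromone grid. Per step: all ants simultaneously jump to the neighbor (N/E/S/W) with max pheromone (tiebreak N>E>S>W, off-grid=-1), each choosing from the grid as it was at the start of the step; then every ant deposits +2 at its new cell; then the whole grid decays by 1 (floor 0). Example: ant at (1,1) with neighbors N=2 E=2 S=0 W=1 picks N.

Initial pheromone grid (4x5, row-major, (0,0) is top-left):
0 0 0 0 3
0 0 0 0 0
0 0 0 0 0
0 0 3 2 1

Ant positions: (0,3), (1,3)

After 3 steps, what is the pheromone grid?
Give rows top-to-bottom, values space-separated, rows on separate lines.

After step 1: ants at (0,4),(0,3)
  0 0 0 1 4
  0 0 0 0 0
  0 0 0 0 0
  0 0 2 1 0
After step 2: ants at (0,3),(0,4)
  0 0 0 2 5
  0 0 0 0 0
  0 0 0 0 0
  0 0 1 0 0
After step 3: ants at (0,4),(0,3)
  0 0 0 3 6
  0 0 0 0 0
  0 0 0 0 0
  0 0 0 0 0

0 0 0 3 6
0 0 0 0 0
0 0 0 0 0
0 0 0 0 0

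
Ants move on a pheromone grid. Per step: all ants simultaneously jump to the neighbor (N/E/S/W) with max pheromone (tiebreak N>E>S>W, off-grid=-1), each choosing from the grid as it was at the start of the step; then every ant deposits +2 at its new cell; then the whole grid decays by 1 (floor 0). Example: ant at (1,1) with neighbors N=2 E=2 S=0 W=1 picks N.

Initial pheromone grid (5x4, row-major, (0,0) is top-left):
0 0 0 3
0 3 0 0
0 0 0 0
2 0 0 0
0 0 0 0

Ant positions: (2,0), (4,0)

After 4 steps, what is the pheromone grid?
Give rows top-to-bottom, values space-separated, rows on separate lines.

After step 1: ants at (3,0),(3,0)
  0 0 0 2
  0 2 0 0
  0 0 0 0
  5 0 0 0
  0 0 0 0
After step 2: ants at (2,0),(2,0)
  0 0 0 1
  0 1 0 0
  3 0 0 0
  4 0 0 0
  0 0 0 0
After step 3: ants at (3,0),(3,0)
  0 0 0 0
  0 0 0 0
  2 0 0 0
  7 0 0 0
  0 0 0 0
After step 4: ants at (2,0),(2,0)
  0 0 0 0
  0 0 0 0
  5 0 0 0
  6 0 0 0
  0 0 0 0

0 0 0 0
0 0 0 0
5 0 0 0
6 0 0 0
0 0 0 0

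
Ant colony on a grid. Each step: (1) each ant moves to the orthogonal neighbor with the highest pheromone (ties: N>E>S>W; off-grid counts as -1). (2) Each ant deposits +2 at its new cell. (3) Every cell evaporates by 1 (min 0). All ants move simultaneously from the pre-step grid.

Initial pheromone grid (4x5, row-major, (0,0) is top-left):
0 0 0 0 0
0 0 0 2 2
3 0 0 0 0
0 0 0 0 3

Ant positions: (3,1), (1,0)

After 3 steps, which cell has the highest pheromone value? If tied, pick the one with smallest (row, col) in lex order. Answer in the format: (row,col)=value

Step 1: ant0:(3,1)->N->(2,1) | ant1:(1,0)->S->(2,0)
  grid max=4 at (2,0)
Step 2: ant0:(2,1)->W->(2,0) | ant1:(2,0)->E->(2,1)
  grid max=5 at (2,0)
Step 3: ant0:(2,0)->E->(2,1) | ant1:(2,1)->W->(2,0)
  grid max=6 at (2,0)
Final grid:
  0 0 0 0 0
  0 0 0 0 0
  6 3 0 0 0
  0 0 0 0 0
Max pheromone 6 at (2,0)

Answer: (2,0)=6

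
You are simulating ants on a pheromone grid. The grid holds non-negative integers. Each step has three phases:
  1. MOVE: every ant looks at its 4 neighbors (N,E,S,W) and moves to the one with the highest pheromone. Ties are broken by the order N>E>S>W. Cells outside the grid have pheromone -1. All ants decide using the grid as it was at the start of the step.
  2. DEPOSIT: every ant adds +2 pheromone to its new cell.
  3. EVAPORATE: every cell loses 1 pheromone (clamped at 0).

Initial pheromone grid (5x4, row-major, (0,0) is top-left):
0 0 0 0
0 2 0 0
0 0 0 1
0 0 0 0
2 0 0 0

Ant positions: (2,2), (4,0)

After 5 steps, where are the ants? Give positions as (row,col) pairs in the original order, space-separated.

Step 1: ant0:(2,2)->E->(2,3) | ant1:(4,0)->N->(3,0)
  grid max=2 at (2,3)
Step 2: ant0:(2,3)->N->(1,3) | ant1:(3,0)->S->(4,0)
  grid max=2 at (4,0)
Step 3: ant0:(1,3)->S->(2,3) | ant1:(4,0)->N->(3,0)
  grid max=2 at (2,3)
Step 4: ant0:(2,3)->N->(1,3) | ant1:(3,0)->S->(4,0)
  grid max=2 at (4,0)
Step 5: ant0:(1,3)->S->(2,3) | ant1:(4,0)->N->(3,0)
  grid max=2 at (2,3)

(2,3) (3,0)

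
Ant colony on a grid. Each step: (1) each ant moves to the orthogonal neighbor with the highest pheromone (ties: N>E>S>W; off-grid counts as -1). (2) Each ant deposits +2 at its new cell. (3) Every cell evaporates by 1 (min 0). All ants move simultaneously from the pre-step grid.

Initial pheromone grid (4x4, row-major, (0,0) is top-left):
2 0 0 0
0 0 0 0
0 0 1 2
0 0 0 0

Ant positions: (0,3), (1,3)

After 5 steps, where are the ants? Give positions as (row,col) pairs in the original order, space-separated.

Step 1: ant0:(0,3)->S->(1,3) | ant1:(1,3)->S->(2,3)
  grid max=3 at (2,3)
Step 2: ant0:(1,3)->S->(2,3) | ant1:(2,3)->N->(1,3)
  grid max=4 at (2,3)
Step 3: ant0:(2,3)->N->(1,3) | ant1:(1,3)->S->(2,3)
  grid max=5 at (2,3)
Step 4: ant0:(1,3)->S->(2,3) | ant1:(2,3)->N->(1,3)
  grid max=6 at (2,3)
Step 5: ant0:(2,3)->N->(1,3) | ant1:(1,3)->S->(2,3)
  grid max=7 at (2,3)

(1,3) (2,3)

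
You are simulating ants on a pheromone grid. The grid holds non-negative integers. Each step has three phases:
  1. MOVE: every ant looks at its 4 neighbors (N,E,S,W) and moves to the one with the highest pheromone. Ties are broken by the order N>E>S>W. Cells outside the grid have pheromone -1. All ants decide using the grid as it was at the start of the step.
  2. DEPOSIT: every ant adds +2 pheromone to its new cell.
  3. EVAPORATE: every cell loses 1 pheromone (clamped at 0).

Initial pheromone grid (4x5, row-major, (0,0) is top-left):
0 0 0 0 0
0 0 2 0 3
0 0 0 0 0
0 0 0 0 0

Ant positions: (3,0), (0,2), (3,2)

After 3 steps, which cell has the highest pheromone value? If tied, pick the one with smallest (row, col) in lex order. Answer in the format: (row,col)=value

Answer: (1,2)=5

Derivation:
Step 1: ant0:(3,0)->N->(2,0) | ant1:(0,2)->S->(1,2) | ant2:(3,2)->N->(2,2)
  grid max=3 at (1,2)
Step 2: ant0:(2,0)->N->(1,0) | ant1:(1,2)->S->(2,2) | ant2:(2,2)->N->(1,2)
  grid max=4 at (1,2)
Step 3: ant0:(1,0)->N->(0,0) | ant1:(2,2)->N->(1,2) | ant2:(1,2)->S->(2,2)
  grid max=5 at (1,2)
Final grid:
  1 0 0 0 0
  0 0 5 0 0
  0 0 3 0 0
  0 0 0 0 0
Max pheromone 5 at (1,2)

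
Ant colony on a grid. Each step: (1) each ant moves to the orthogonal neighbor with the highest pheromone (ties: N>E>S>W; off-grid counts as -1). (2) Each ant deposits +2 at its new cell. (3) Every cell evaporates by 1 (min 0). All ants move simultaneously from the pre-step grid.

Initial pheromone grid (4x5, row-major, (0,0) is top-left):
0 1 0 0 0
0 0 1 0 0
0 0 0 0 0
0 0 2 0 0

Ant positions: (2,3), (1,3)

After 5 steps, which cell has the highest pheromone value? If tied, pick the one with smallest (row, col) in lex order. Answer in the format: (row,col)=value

Step 1: ant0:(2,3)->N->(1,3) | ant1:(1,3)->W->(1,2)
  grid max=2 at (1,2)
Step 2: ant0:(1,3)->W->(1,2) | ant1:(1,2)->E->(1,3)
  grid max=3 at (1,2)
Step 3: ant0:(1,2)->E->(1,3) | ant1:(1,3)->W->(1,2)
  grid max=4 at (1,2)
Step 4: ant0:(1,3)->W->(1,2) | ant1:(1,2)->E->(1,3)
  grid max=5 at (1,2)
Step 5: ant0:(1,2)->E->(1,3) | ant1:(1,3)->W->(1,2)
  grid max=6 at (1,2)
Final grid:
  0 0 0 0 0
  0 0 6 5 0
  0 0 0 0 0
  0 0 0 0 0
Max pheromone 6 at (1,2)

Answer: (1,2)=6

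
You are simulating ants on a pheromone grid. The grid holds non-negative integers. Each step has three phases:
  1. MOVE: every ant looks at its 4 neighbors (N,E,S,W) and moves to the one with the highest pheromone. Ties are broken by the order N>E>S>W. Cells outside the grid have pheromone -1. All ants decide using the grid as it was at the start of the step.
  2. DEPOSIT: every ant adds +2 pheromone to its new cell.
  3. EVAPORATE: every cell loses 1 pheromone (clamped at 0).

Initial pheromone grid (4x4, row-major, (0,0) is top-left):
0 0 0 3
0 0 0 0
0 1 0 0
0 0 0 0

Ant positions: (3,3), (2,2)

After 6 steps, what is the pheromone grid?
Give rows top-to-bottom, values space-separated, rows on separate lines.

After step 1: ants at (2,3),(2,1)
  0 0 0 2
  0 0 0 0
  0 2 0 1
  0 0 0 0
After step 2: ants at (1,3),(1,1)
  0 0 0 1
  0 1 0 1
  0 1 0 0
  0 0 0 0
After step 3: ants at (0,3),(2,1)
  0 0 0 2
  0 0 0 0
  0 2 0 0
  0 0 0 0
After step 4: ants at (1,3),(1,1)
  0 0 0 1
  0 1 0 1
  0 1 0 0
  0 0 0 0
After step 5: ants at (0,3),(2,1)
  0 0 0 2
  0 0 0 0
  0 2 0 0
  0 0 0 0
After step 6: ants at (1,3),(1,1)
  0 0 0 1
  0 1 0 1
  0 1 0 0
  0 0 0 0

0 0 0 1
0 1 0 1
0 1 0 0
0 0 0 0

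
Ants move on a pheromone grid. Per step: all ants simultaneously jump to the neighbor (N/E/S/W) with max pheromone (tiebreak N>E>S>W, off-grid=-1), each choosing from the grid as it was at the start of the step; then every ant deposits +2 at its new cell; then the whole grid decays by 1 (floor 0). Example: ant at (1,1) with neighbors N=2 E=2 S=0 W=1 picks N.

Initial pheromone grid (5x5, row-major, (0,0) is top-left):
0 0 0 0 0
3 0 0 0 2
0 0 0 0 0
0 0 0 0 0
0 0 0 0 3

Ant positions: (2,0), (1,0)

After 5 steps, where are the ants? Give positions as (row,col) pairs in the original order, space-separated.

Step 1: ant0:(2,0)->N->(1,0) | ant1:(1,0)->N->(0,0)
  grid max=4 at (1,0)
Step 2: ant0:(1,0)->N->(0,0) | ant1:(0,0)->S->(1,0)
  grid max=5 at (1,0)
Step 3: ant0:(0,0)->S->(1,0) | ant1:(1,0)->N->(0,0)
  grid max=6 at (1,0)
Step 4: ant0:(1,0)->N->(0,0) | ant1:(0,0)->S->(1,0)
  grid max=7 at (1,0)
Step 5: ant0:(0,0)->S->(1,0) | ant1:(1,0)->N->(0,0)
  grid max=8 at (1,0)

(1,0) (0,0)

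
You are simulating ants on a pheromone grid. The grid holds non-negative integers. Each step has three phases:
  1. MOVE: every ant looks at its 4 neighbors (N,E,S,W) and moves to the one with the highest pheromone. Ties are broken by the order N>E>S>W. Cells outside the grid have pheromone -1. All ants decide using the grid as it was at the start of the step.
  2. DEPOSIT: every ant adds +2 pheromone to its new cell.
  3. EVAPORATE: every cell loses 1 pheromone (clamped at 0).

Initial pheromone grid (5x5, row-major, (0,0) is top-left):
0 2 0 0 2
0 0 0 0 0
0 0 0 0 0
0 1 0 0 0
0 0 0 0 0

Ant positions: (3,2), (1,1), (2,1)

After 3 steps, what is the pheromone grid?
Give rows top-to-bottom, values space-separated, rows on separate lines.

After step 1: ants at (3,1),(0,1),(3,1)
  0 3 0 0 1
  0 0 0 0 0
  0 0 0 0 0
  0 4 0 0 0
  0 0 0 0 0
After step 2: ants at (2,1),(0,2),(2,1)
  0 2 1 0 0
  0 0 0 0 0
  0 3 0 0 0
  0 3 0 0 0
  0 0 0 0 0
After step 3: ants at (3,1),(0,1),(3,1)
  0 3 0 0 0
  0 0 0 0 0
  0 2 0 0 0
  0 6 0 0 0
  0 0 0 0 0

0 3 0 0 0
0 0 0 0 0
0 2 0 0 0
0 6 0 0 0
0 0 0 0 0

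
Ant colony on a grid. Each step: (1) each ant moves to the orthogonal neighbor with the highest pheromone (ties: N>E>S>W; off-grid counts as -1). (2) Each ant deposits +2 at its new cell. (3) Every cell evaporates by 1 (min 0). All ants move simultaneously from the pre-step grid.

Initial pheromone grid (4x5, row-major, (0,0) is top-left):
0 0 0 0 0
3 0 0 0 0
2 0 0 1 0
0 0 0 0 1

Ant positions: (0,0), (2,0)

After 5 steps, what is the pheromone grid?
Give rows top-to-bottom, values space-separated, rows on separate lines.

After step 1: ants at (1,0),(1,0)
  0 0 0 0 0
  6 0 0 0 0
  1 0 0 0 0
  0 0 0 0 0
After step 2: ants at (2,0),(2,0)
  0 0 0 0 0
  5 0 0 0 0
  4 0 0 0 0
  0 0 0 0 0
After step 3: ants at (1,0),(1,0)
  0 0 0 0 0
  8 0 0 0 0
  3 0 0 0 0
  0 0 0 0 0
After step 4: ants at (2,0),(2,0)
  0 0 0 0 0
  7 0 0 0 0
  6 0 0 0 0
  0 0 0 0 0
After step 5: ants at (1,0),(1,0)
  0 0 0 0 0
  10 0 0 0 0
  5 0 0 0 0
  0 0 0 0 0

0 0 0 0 0
10 0 0 0 0
5 0 0 0 0
0 0 0 0 0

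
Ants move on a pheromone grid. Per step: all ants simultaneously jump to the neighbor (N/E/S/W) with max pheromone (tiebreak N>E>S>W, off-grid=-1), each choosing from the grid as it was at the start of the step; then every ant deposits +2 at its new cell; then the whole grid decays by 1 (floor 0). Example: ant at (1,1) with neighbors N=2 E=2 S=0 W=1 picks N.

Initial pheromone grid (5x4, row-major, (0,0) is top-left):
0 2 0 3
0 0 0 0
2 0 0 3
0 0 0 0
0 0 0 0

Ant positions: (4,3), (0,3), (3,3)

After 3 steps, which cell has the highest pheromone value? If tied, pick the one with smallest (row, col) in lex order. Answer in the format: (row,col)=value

Step 1: ant0:(4,3)->N->(3,3) | ant1:(0,3)->S->(1,3) | ant2:(3,3)->N->(2,3)
  grid max=4 at (2,3)
Step 2: ant0:(3,3)->N->(2,3) | ant1:(1,3)->S->(2,3) | ant2:(2,3)->N->(1,3)
  grid max=7 at (2,3)
Step 3: ant0:(2,3)->N->(1,3) | ant1:(2,3)->N->(1,3) | ant2:(1,3)->S->(2,3)
  grid max=8 at (2,3)
Final grid:
  0 0 0 0
  0 0 0 5
  0 0 0 8
  0 0 0 0
  0 0 0 0
Max pheromone 8 at (2,3)

Answer: (2,3)=8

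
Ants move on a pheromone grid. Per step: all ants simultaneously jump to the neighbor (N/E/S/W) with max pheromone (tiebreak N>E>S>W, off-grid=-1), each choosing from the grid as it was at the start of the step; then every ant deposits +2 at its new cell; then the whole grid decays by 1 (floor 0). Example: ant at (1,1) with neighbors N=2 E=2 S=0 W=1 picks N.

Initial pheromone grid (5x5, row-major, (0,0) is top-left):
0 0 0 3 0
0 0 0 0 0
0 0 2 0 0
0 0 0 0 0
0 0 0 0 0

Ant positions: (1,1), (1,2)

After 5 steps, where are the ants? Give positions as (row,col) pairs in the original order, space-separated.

Step 1: ant0:(1,1)->N->(0,1) | ant1:(1,2)->S->(2,2)
  grid max=3 at (2,2)
Step 2: ant0:(0,1)->E->(0,2) | ant1:(2,2)->N->(1,2)
  grid max=2 at (2,2)
Step 3: ant0:(0,2)->E->(0,3) | ant1:(1,2)->S->(2,2)
  grid max=3 at (2,2)
Step 4: ant0:(0,3)->E->(0,4) | ant1:(2,2)->N->(1,2)
  grid max=2 at (2,2)
Step 5: ant0:(0,4)->W->(0,3) | ant1:(1,2)->S->(2,2)
  grid max=3 at (2,2)

(0,3) (2,2)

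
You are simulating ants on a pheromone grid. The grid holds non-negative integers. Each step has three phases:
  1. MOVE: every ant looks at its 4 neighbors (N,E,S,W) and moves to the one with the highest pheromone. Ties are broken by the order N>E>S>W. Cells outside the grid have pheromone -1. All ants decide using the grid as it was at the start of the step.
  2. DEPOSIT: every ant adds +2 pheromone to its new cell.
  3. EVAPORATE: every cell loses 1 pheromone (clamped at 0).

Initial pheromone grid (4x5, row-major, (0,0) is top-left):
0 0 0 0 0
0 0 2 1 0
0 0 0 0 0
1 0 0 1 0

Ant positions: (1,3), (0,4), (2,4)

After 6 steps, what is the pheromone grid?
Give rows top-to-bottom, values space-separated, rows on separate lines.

After step 1: ants at (1,2),(1,4),(1,4)
  0 0 0 0 0
  0 0 3 0 3
  0 0 0 0 0
  0 0 0 0 0
After step 2: ants at (0,2),(0,4),(0,4)
  0 0 1 0 3
  0 0 2 0 2
  0 0 0 0 0
  0 0 0 0 0
After step 3: ants at (1,2),(1,4),(1,4)
  0 0 0 0 2
  0 0 3 0 5
  0 0 0 0 0
  0 0 0 0 0
After step 4: ants at (0,2),(0,4),(0,4)
  0 0 1 0 5
  0 0 2 0 4
  0 0 0 0 0
  0 0 0 0 0
After step 5: ants at (1,2),(1,4),(1,4)
  0 0 0 0 4
  0 0 3 0 7
  0 0 0 0 0
  0 0 0 0 0
After step 6: ants at (0,2),(0,4),(0,4)
  0 0 1 0 7
  0 0 2 0 6
  0 0 0 0 0
  0 0 0 0 0

0 0 1 0 7
0 0 2 0 6
0 0 0 0 0
0 0 0 0 0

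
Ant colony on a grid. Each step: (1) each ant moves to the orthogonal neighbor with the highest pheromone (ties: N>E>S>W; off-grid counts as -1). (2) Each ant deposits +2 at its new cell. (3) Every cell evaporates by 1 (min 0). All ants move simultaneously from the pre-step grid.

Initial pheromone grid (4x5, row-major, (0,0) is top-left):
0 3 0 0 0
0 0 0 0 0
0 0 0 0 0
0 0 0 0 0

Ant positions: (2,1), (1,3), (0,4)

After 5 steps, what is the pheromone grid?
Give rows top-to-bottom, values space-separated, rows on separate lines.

After step 1: ants at (1,1),(0,3),(1,4)
  0 2 0 1 0
  0 1 0 0 1
  0 0 0 0 0
  0 0 0 0 0
After step 2: ants at (0,1),(0,4),(0,4)
  0 3 0 0 3
  0 0 0 0 0
  0 0 0 0 0
  0 0 0 0 0
After step 3: ants at (0,2),(1,4),(1,4)
  0 2 1 0 2
  0 0 0 0 3
  0 0 0 0 0
  0 0 0 0 0
After step 4: ants at (0,1),(0,4),(0,4)
  0 3 0 0 5
  0 0 0 0 2
  0 0 0 0 0
  0 0 0 0 0
After step 5: ants at (0,2),(1,4),(1,4)
  0 2 1 0 4
  0 0 0 0 5
  0 0 0 0 0
  0 0 0 0 0

0 2 1 0 4
0 0 0 0 5
0 0 0 0 0
0 0 0 0 0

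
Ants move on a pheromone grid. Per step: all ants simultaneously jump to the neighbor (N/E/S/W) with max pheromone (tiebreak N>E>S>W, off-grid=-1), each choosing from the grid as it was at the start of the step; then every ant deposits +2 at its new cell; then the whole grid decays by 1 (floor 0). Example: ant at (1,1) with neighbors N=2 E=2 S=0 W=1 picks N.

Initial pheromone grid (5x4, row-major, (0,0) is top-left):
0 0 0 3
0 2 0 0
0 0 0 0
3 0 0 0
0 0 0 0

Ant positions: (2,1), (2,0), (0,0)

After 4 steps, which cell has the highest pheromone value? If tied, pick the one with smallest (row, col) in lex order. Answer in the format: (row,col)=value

Step 1: ant0:(2,1)->N->(1,1) | ant1:(2,0)->S->(3,0) | ant2:(0,0)->E->(0,1)
  grid max=4 at (3,0)
Step 2: ant0:(1,1)->N->(0,1) | ant1:(3,0)->N->(2,0) | ant2:(0,1)->S->(1,1)
  grid max=4 at (1,1)
Step 3: ant0:(0,1)->S->(1,1) | ant1:(2,0)->S->(3,0) | ant2:(1,1)->N->(0,1)
  grid max=5 at (1,1)
Step 4: ant0:(1,1)->N->(0,1) | ant1:(3,0)->N->(2,0) | ant2:(0,1)->S->(1,1)
  grid max=6 at (1,1)
Final grid:
  0 4 0 0
  0 6 0 0
  1 0 0 0
  3 0 0 0
  0 0 0 0
Max pheromone 6 at (1,1)

Answer: (1,1)=6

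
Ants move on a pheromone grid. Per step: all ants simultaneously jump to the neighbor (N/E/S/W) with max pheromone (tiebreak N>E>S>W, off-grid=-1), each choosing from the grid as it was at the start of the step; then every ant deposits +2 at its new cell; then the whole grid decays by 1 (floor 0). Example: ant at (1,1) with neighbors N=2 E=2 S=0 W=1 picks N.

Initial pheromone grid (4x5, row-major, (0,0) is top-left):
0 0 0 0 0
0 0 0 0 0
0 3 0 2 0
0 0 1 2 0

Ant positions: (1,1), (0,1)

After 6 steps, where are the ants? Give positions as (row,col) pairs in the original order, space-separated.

Step 1: ant0:(1,1)->S->(2,1) | ant1:(0,1)->E->(0,2)
  grid max=4 at (2,1)
Step 2: ant0:(2,1)->N->(1,1) | ant1:(0,2)->E->(0,3)
  grid max=3 at (2,1)
Step 3: ant0:(1,1)->S->(2,1) | ant1:(0,3)->E->(0,4)
  grid max=4 at (2,1)
Step 4: ant0:(2,1)->N->(1,1) | ant1:(0,4)->S->(1,4)
  grid max=3 at (2,1)
Step 5: ant0:(1,1)->S->(2,1) | ant1:(1,4)->N->(0,4)
  grid max=4 at (2,1)
Step 6: ant0:(2,1)->N->(1,1) | ant1:(0,4)->S->(1,4)
  grid max=3 at (2,1)

(1,1) (1,4)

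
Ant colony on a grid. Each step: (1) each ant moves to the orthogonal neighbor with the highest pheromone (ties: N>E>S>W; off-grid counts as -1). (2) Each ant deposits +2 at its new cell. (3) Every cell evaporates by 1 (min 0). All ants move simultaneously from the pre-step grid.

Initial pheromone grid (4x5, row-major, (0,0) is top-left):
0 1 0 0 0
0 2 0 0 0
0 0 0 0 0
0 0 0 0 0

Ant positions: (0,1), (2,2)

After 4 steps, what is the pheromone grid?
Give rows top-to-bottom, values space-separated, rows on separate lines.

After step 1: ants at (1,1),(1,2)
  0 0 0 0 0
  0 3 1 0 0
  0 0 0 0 0
  0 0 0 0 0
After step 2: ants at (1,2),(1,1)
  0 0 0 0 0
  0 4 2 0 0
  0 0 0 0 0
  0 0 0 0 0
After step 3: ants at (1,1),(1,2)
  0 0 0 0 0
  0 5 3 0 0
  0 0 0 0 0
  0 0 0 0 0
After step 4: ants at (1,2),(1,1)
  0 0 0 0 0
  0 6 4 0 0
  0 0 0 0 0
  0 0 0 0 0

0 0 0 0 0
0 6 4 0 0
0 0 0 0 0
0 0 0 0 0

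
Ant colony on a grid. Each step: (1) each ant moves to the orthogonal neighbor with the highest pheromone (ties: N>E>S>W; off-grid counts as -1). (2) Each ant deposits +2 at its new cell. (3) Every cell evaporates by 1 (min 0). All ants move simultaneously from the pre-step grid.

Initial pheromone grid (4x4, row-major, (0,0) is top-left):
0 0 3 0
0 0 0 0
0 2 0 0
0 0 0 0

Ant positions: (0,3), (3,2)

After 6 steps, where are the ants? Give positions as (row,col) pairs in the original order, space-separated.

Step 1: ant0:(0,3)->W->(0,2) | ant1:(3,2)->N->(2,2)
  grid max=4 at (0,2)
Step 2: ant0:(0,2)->E->(0,3) | ant1:(2,2)->W->(2,1)
  grid max=3 at (0,2)
Step 3: ant0:(0,3)->W->(0,2) | ant1:(2,1)->N->(1,1)
  grid max=4 at (0,2)
Step 4: ant0:(0,2)->E->(0,3) | ant1:(1,1)->S->(2,1)
  grid max=3 at (0,2)
Step 5: ant0:(0,3)->W->(0,2) | ant1:(2,1)->N->(1,1)
  grid max=4 at (0,2)
Step 6: ant0:(0,2)->E->(0,3) | ant1:(1,1)->S->(2,1)
  grid max=3 at (0,2)

(0,3) (2,1)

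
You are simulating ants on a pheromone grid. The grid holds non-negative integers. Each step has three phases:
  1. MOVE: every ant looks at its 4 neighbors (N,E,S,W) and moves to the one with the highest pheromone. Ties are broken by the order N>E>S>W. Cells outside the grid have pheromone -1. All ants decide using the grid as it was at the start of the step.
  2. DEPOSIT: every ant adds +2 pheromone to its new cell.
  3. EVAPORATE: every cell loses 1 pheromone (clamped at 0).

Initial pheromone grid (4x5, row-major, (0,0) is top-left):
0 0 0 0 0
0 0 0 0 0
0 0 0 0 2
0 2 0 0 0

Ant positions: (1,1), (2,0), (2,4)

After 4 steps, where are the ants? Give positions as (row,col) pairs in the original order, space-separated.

Step 1: ant0:(1,1)->N->(0,1) | ant1:(2,0)->N->(1,0) | ant2:(2,4)->N->(1,4)
  grid max=1 at (0,1)
Step 2: ant0:(0,1)->E->(0,2) | ant1:(1,0)->N->(0,0) | ant2:(1,4)->S->(2,4)
  grid max=2 at (2,4)
Step 3: ant0:(0,2)->E->(0,3) | ant1:(0,0)->E->(0,1) | ant2:(2,4)->N->(1,4)
  grid max=1 at (0,1)
Step 4: ant0:(0,3)->E->(0,4) | ant1:(0,1)->E->(0,2) | ant2:(1,4)->S->(2,4)
  grid max=2 at (2,4)

(0,4) (0,2) (2,4)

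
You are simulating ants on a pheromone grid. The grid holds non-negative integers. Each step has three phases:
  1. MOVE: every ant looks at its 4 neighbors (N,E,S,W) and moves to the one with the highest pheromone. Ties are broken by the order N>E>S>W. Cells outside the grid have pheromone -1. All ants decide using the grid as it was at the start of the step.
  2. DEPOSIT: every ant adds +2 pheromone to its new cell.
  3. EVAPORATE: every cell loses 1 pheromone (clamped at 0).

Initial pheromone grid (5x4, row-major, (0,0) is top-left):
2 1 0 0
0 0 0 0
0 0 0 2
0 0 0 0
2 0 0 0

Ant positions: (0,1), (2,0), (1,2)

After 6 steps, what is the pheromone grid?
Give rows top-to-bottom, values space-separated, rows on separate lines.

After step 1: ants at (0,0),(1,0),(0,2)
  3 0 1 0
  1 0 0 0
  0 0 0 1
  0 0 0 0
  1 0 0 0
After step 2: ants at (1,0),(0,0),(0,3)
  4 0 0 1
  2 0 0 0
  0 0 0 0
  0 0 0 0
  0 0 0 0
After step 3: ants at (0,0),(1,0),(1,3)
  5 0 0 0
  3 0 0 1
  0 0 0 0
  0 0 0 0
  0 0 0 0
After step 4: ants at (1,0),(0,0),(0,3)
  6 0 0 1
  4 0 0 0
  0 0 0 0
  0 0 0 0
  0 0 0 0
After step 5: ants at (0,0),(1,0),(1,3)
  7 0 0 0
  5 0 0 1
  0 0 0 0
  0 0 0 0
  0 0 0 0
After step 6: ants at (1,0),(0,0),(0,3)
  8 0 0 1
  6 0 0 0
  0 0 0 0
  0 0 0 0
  0 0 0 0

8 0 0 1
6 0 0 0
0 0 0 0
0 0 0 0
0 0 0 0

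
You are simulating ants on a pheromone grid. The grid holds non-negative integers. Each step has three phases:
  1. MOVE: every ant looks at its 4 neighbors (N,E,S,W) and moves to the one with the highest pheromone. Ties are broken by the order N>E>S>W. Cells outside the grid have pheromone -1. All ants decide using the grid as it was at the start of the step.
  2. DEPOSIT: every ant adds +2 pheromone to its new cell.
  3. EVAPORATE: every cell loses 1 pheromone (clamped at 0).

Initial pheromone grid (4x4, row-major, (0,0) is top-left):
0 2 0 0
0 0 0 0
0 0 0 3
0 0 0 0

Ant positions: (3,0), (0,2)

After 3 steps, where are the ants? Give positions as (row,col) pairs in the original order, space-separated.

Step 1: ant0:(3,0)->N->(2,0) | ant1:(0,2)->W->(0,1)
  grid max=3 at (0,1)
Step 2: ant0:(2,0)->N->(1,0) | ant1:(0,1)->E->(0,2)
  grid max=2 at (0,1)
Step 3: ant0:(1,0)->N->(0,0) | ant1:(0,2)->W->(0,1)
  grid max=3 at (0,1)

(0,0) (0,1)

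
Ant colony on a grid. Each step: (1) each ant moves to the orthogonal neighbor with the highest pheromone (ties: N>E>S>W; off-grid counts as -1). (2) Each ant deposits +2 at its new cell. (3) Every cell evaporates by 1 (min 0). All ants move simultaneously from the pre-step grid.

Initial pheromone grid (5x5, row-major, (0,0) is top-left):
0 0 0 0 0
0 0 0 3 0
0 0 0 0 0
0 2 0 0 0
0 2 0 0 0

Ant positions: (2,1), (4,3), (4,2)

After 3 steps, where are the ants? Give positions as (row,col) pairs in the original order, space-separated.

Step 1: ant0:(2,1)->S->(3,1) | ant1:(4,3)->N->(3,3) | ant2:(4,2)->W->(4,1)
  grid max=3 at (3,1)
Step 2: ant0:(3,1)->S->(4,1) | ant1:(3,3)->N->(2,3) | ant2:(4,1)->N->(3,1)
  grid max=4 at (3,1)
Step 3: ant0:(4,1)->N->(3,1) | ant1:(2,3)->N->(1,3) | ant2:(3,1)->S->(4,1)
  grid max=5 at (3,1)

(3,1) (1,3) (4,1)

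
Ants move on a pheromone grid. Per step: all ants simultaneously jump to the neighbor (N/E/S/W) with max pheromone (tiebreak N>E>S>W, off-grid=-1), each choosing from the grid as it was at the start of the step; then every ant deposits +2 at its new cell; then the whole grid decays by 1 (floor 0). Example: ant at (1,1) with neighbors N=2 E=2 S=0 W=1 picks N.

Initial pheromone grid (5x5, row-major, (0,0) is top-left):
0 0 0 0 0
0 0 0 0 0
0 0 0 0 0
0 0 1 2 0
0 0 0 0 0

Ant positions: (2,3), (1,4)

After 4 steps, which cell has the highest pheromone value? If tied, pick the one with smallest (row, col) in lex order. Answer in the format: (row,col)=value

Answer: (3,3)=2

Derivation:
Step 1: ant0:(2,3)->S->(3,3) | ant1:(1,4)->N->(0,4)
  grid max=3 at (3,3)
Step 2: ant0:(3,3)->N->(2,3) | ant1:(0,4)->S->(1,4)
  grid max=2 at (3,3)
Step 3: ant0:(2,3)->S->(3,3) | ant1:(1,4)->N->(0,4)
  grid max=3 at (3,3)
Step 4: ant0:(3,3)->N->(2,3) | ant1:(0,4)->S->(1,4)
  grid max=2 at (3,3)
Final grid:
  0 0 0 0 0
  0 0 0 0 1
  0 0 0 1 0
  0 0 0 2 0
  0 0 0 0 0
Max pheromone 2 at (3,3)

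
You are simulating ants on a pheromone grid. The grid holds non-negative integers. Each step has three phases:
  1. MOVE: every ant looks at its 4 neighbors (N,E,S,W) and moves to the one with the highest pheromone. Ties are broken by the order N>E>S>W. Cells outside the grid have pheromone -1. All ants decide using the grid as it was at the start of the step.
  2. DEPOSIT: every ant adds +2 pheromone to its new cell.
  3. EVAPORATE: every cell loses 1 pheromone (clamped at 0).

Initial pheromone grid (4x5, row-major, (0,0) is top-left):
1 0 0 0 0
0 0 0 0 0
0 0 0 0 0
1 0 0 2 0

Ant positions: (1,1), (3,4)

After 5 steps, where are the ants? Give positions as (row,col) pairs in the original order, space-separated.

Step 1: ant0:(1,1)->N->(0,1) | ant1:(3,4)->W->(3,3)
  grid max=3 at (3,3)
Step 2: ant0:(0,1)->E->(0,2) | ant1:(3,3)->N->(2,3)
  grid max=2 at (3,3)
Step 3: ant0:(0,2)->E->(0,3) | ant1:(2,3)->S->(3,3)
  grid max=3 at (3,3)
Step 4: ant0:(0,3)->E->(0,4) | ant1:(3,3)->N->(2,3)
  grid max=2 at (3,3)
Step 5: ant0:(0,4)->S->(1,4) | ant1:(2,3)->S->(3,3)
  grid max=3 at (3,3)

(1,4) (3,3)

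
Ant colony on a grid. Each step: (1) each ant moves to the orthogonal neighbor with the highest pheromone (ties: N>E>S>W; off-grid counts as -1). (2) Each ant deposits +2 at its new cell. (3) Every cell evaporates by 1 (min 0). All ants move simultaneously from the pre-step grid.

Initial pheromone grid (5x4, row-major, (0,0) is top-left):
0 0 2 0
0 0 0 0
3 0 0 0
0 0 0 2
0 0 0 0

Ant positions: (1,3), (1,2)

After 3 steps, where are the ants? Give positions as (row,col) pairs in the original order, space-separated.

Step 1: ant0:(1,3)->N->(0,3) | ant1:(1,2)->N->(0,2)
  grid max=3 at (0,2)
Step 2: ant0:(0,3)->W->(0,2) | ant1:(0,2)->E->(0,3)
  grid max=4 at (0,2)
Step 3: ant0:(0,2)->E->(0,3) | ant1:(0,3)->W->(0,2)
  grid max=5 at (0,2)

(0,3) (0,2)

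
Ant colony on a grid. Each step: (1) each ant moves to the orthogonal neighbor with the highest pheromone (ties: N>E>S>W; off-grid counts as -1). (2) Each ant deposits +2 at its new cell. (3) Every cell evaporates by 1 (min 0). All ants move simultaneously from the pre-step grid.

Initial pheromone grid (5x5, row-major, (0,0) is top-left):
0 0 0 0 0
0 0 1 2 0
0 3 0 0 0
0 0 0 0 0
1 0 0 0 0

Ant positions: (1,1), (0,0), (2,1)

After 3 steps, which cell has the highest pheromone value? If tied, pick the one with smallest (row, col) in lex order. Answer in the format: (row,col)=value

Answer: (2,1)=8

Derivation:
Step 1: ant0:(1,1)->S->(2,1) | ant1:(0,0)->E->(0,1) | ant2:(2,1)->N->(1,1)
  grid max=4 at (2,1)
Step 2: ant0:(2,1)->N->(1,1) | ant1:(0,1)->S->(1,1) | ant2:(1,1)->S->(2,1)
  grid max=5 at (2,1)
Step 3: ant0:(1,1)->S->(2,1) | ant1:(1,1)->S->(2,1) | ant2:(2,1)->N->(1,1)
  grid max=8 at (2,1)
Final grid:
  0 0 0 0 0
  0 5 0 0 0
  0 8 0 0 0
  0 0 0 0 0
  0 0 0 0 0
Max pheromone 8 at (2,1)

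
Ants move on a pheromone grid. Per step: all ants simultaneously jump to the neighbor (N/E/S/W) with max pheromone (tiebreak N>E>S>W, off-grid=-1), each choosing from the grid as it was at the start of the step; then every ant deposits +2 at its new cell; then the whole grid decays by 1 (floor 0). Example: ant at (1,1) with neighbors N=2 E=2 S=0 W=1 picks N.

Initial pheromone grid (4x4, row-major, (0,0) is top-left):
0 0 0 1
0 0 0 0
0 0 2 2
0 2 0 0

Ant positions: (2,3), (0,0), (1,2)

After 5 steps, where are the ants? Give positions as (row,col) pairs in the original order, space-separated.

Step 1: ant0:(2,3)->W->(2,2) | ant1:(0,0)->E->(0,1) | ant2:(1,2)->S->(2,2)
  grid max=5 at (2,2)
Step 2: ant0:(2,2)->E->(2,3) | ant1:(0,1)->E->(0,2) | ant2:(2,2)->E->(2,3)
  grid max=4 at (2,2)
Step 3: ant0:(2,3)->W->(2,2) | ant1:(0,2)->E->(0,3) | ant2:(2,3)->W->(2,2)
  grid max=7 at (2,2)
Step 4: ant0:(2,2)->E->(2,3) | ant1:(0,3)->S->(1,3) | ant2:(2,2)->E->(2,3)
  grid max=6 at (2,2)
Step 5: ant0:(2,3)->W->(2,2) | ant1:(1,3)->S->(2,3) | ant2:(2,3)->W->(2,2)
  grid max=9 at (2,2)

(2,2) (2,3) (2,2)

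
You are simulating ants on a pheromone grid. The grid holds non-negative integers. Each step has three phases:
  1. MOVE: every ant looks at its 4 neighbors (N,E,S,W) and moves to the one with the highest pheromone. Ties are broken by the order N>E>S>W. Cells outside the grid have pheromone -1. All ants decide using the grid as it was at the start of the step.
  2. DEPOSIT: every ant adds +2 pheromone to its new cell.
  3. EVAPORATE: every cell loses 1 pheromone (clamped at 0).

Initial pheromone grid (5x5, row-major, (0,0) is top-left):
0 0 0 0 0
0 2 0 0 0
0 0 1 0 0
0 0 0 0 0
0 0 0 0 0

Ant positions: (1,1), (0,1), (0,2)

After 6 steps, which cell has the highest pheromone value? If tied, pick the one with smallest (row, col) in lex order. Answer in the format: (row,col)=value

Answer: (1,1)=8

Derivation:
Step 1: ant0:(1,1)->N->(0,1) | ant1:(0,1)->S->(1,1) | ant2:(0,2)->E->(0,3)
  grid max=3 at (1,1)
Step 2: ant0:(0,1)->S->(1,1) | ant1:(1,1)->N->(0,1) | ant2:(0,3)->E->(0,4)
  grid max=4 at (1,1)
Step 3: ant0:(1,1)->N->(0,1) | ant1:(0,1)->S->(1,1) | ant2:(0,4)->S->(1,4)
  grid max=5 at (1,1)
Step 4: ant0:(0,1)->S->(1,1) | ant1:(1,1)->N->(0,1) | ant2:(1,4)->N->(0,4)
  grid max=6 at (1,1)
Step 5: ant0:(1,1)->N->(0,1) | ant1:(0,1)->S->(1,1) | ant2:(0,4)->S->(1,4)
  grid max=7 at (1,1)
Step 6: ant0:(0,1)->S->(1,1) | ant1:(1,1)->N->(0,1) | ant2:(1,4)->N->(0,4)
  grid max=8 at (1,1)
Final grid:
  0 6 0 0 1
  0 8 0 0 0
  0 0 0 0 0
  0 0 0 0 0
  0 0 0 0 0
Max pheromone 8 at (1,1)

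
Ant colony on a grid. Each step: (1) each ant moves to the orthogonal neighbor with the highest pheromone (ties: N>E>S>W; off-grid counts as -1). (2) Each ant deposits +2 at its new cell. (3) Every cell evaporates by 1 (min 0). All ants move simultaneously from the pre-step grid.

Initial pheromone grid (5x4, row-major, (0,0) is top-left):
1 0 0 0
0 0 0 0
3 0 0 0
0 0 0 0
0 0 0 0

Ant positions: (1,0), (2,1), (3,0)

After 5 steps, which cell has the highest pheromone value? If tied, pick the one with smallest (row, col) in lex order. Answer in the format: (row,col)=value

Step 1: ant0:(1,0)->S->(2,0) | ant1:(2,1)->W->(2,0) | ant2:(3,0)->N->(2,0)
  grid max=8 at (2,0)
Step 2: ant0:(2,0)->N->(1,0) | ant1:(2,0)->N->(1,0) | ant2:(2,0)->N->(1,0)
  grid max=7 at (2,0)
Step 3: ant0:(1,0)->S->(2,0) | ant1:(1,0)->S->(2,0) | ant2:(1,0)->S->(2,0)
  grid max=12 at (2,0)
Step 4: ant0:(2,0)->N->(1,0) | ant1:(2,0)->N->(1,0) | ant2:(2,0)->N->(1,0)
  grid max=11 at (2,0)
Step 5: ant0:(1,0)->S->(2,0) | ant1:(1,0)->S->(2,0) | ant2:(1,0)->S->(2,0)
  grid max=16 at (2,0)
Final grid:
  0 0 0 0
  8 0 0 0
  16 0 0 0
  0 0 0 0
  0 0 0 0
Max pheromone 16 at (2,0)

Answer: (2,0)=16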